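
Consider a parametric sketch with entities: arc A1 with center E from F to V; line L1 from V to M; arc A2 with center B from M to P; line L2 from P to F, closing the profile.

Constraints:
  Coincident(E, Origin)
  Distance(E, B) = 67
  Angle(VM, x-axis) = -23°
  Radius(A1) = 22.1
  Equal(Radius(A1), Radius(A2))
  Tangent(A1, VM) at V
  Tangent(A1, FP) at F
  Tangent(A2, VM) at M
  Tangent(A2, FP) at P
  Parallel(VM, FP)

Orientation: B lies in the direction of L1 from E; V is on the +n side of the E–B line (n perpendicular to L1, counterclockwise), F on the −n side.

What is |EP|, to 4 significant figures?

70.55

The slot axis is L1's direction at -23.0°, so u = (cos -23.0°, sin -23.0°) = (0.9205, -0.3907) and n = (−sin -23.0°, cos -23.0°) = (0.3907, 0.9205). E is at the origin and B lies 67.0 along u from E, so B = 67.0·u = (61.67, -26.18). Tangency of A1 to both parallel lines with radius 22.1 puts V and F at E ± 22.1·n: V = (8.635, 20.34), F = (-8.635, -20.34). Equal radii place M and P the same way about B: M = B + 22.1·n = (70.31, -5.836), P = B − 22.1·n = (53.04, -46.52). Then |EP| = |P − E| = 70.55.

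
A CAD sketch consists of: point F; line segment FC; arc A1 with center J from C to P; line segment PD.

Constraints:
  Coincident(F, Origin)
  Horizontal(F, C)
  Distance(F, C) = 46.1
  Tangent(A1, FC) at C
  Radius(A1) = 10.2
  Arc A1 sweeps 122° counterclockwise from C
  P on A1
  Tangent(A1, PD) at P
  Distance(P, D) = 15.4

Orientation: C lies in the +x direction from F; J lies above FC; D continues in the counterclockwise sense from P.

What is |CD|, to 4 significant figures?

28.67

F is at the origin; F and C share the same y with |FC| = 46.1 and C on the +x side, so C = (46.10, 0.000). The tangent condition forces JC to be normal to FC, so J = C + (0, 10.2) = (46.10, 10.20). On A1, C sits at bearing -90° from J; a 122° counterclockwise sweep puts P at bearing 32°, so P = J + 10.2·(cos 32°, sin 32°) = (54.75, 15.61). Tangency of A1 to PD means the radius JP is perpendicular to PD, so PD runs along (−sin 32°, cos 32°); with |PD| = 15.4, D = (46.59, 28.67). Then |CD| = |D − C| = 28.67.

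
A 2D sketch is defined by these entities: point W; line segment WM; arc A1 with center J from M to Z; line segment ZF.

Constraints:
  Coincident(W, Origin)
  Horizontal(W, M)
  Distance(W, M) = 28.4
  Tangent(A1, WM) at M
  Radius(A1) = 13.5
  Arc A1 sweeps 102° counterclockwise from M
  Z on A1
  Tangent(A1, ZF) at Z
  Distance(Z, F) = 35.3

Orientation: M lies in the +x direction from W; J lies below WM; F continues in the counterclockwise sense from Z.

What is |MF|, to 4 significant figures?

51.17

W is at the origin; W and M share the same y with |WM| = 28.4 and M on the +x side, so M = (28.40, 0.000). The tangent condition forces JM to be normal to WM, so J = M + (0, -13.5) = (28.40, -13.50). On A1, M sits at bearing 90° from J; a 102° counterclockwise sweep puts Z at bearing 192°, so Z = J + 13.5·(cos 192°, sin 192°) = (15.20, -16.31). A1 meets ZF tangentially, so JZ is at right angles to ZF, so ZF runs along (−sin 192°, cos 192°); with |ZF| = 35.3, F = (22.53, -50.84). Then |MF| = |F − M| = 51.17.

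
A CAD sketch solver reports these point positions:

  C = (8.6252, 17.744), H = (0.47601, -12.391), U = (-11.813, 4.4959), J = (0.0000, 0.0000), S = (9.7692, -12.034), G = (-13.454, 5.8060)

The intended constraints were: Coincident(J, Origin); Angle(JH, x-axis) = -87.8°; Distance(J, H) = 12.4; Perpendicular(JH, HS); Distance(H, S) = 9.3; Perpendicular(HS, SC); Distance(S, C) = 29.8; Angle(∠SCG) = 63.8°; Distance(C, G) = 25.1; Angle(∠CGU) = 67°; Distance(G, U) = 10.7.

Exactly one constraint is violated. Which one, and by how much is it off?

Distance(G, U) = 10.7 — off by 8.60.

J = (0.00, 0.00) ✓; JH at -87.80° ✓; |JH| = 12.40 ✓; ∠(JH, HS) = 90.00° ✓; |HS| = 9.300 ✓; ∠(HS, SC) = 90.00° ✓; |SC| = 29.80 ✓; ∠SCG = 63.80° ✓; |CG| = 25.10 ✓; ∠CGU = 67.00° ✓; |GU| = 2.100 ✗.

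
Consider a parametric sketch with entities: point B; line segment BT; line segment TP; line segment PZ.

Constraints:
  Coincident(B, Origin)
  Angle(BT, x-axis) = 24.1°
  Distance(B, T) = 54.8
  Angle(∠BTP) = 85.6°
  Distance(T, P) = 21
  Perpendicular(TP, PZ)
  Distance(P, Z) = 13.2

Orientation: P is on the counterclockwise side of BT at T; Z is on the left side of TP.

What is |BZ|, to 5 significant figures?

44.713

∠BTP = 85.6°, so TP runs at 24.1° + (180° − 85.6°) = 118.50° from the x-axis; with |TP| = 21.0, P = T + 21.0·(cos 118.50°, sin 118.50°) = (40.003, 40.832). The perpendicularity gives PZ at right angles to TP; with |PZ| = 13.2 on the left of TP, Z = P + 13.2·(-0.87882, -0.47716) = (28.403, 34.533). Then |BZ| = |Z − B| = 44.713.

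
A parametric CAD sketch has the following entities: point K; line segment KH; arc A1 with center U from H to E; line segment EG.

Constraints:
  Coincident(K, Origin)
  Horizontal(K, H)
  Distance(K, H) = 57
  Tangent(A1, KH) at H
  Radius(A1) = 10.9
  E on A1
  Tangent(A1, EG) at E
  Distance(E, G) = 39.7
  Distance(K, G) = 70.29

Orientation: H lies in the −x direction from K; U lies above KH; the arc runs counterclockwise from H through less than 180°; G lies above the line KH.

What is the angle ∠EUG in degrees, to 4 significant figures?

74.65°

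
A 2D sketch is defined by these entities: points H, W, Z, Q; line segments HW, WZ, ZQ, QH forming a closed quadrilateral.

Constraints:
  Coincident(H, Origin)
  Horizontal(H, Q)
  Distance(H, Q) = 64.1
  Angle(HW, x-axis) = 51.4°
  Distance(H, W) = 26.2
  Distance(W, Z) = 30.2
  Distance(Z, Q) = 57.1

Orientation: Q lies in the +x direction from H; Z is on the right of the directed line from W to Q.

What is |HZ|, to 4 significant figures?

11.37

Checks: |WZ| = 30.20 ✓; |ZQ| = 57.10 ✓.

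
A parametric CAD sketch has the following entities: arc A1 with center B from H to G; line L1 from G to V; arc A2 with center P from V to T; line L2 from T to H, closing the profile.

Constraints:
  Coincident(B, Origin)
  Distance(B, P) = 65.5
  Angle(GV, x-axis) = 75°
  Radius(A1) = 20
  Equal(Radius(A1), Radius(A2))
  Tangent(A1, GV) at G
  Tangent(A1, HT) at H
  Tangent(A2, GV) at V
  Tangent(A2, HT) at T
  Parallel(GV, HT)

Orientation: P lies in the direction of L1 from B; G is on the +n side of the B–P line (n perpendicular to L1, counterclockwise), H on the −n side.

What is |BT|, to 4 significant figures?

68.49

The slot axis is L1's direction at 75.0°, so u = (cos 75.0°, sin 75.0°) = (0.2588, 0.9659) and n = (−sin 75.0°, cos 75.0°) = (-0.9659, 0.2588). B is at the origin and P lies 65.5 along u from B, so P = 65.5·u = (16.95, 63.27). Tangency of A1 to both parallel lines with radius 20.0 puts G and H at B ± 20.0·n: G = (-19.32, 5.176), H = (19.32, -5.176). Equal radii place V and T the same way about P: V = P + 20.0·n = (-2.366, 68.44), T = P − 20.0·n = (36.27, 58.09). Then |BT| = |T − B| = 68.49.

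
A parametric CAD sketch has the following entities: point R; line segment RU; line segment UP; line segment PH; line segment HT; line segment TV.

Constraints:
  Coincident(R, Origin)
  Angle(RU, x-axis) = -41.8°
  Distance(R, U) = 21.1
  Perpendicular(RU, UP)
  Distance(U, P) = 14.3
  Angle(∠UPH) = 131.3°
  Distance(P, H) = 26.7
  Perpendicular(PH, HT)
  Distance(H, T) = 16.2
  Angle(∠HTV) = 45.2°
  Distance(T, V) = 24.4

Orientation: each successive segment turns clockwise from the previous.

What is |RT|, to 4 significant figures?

21.98

R is at the origin; RU runs at -41.8° with length 21.1, so U = (15.73, -14.06). RU ⟂ UP, so UP runs at -131.8°; with |UP| = 14.3, P = (6.198, -24.72). ∠UPH = 131.3° gives PH at 179.5° from the x-axis; with |PH| = 26.7, H = (-20.50, -24.49). The perpendicularity gives HT at right angles to PH, so HT runs at 89.50°; with |HT| = 16.2, T = (-20.36, -8.292). Then |RT| = |T − R| = 21.98.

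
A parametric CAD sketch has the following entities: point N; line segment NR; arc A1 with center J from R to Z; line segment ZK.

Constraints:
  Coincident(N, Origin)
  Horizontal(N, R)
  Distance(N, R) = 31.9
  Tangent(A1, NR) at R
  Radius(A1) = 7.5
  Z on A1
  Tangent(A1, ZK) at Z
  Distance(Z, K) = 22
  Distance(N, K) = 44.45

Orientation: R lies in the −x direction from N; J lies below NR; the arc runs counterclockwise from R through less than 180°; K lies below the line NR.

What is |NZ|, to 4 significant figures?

40.25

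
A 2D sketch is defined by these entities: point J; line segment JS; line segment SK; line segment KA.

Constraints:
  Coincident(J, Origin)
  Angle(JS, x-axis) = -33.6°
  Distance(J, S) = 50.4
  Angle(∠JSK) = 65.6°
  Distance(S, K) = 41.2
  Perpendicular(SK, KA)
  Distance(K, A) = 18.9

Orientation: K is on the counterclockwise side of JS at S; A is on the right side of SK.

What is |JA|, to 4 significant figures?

67.93

J is at the origin; JS runs at -33.6° with length 50.4, so S = 50.4·(cos -33.6°, sin -33.6°) = (41.98, -27.89). ∠JSK = 65.6°, so SK runs at -33.6° + (180° − 65.6°) = 80.80° from the x-axis; with |SK| = 41.2, K = S + 41.2·(cos 80.80°, sin 80.80°) = (48.57, 12.78). The perpendicularity gives KA at right angles to SK; with |KA| = 18.9 on the right of SK, A = K + 18.9·(0.9871, -0.1599) = (67.22, 9.757). Then |JA| = |A − J| = 67.93.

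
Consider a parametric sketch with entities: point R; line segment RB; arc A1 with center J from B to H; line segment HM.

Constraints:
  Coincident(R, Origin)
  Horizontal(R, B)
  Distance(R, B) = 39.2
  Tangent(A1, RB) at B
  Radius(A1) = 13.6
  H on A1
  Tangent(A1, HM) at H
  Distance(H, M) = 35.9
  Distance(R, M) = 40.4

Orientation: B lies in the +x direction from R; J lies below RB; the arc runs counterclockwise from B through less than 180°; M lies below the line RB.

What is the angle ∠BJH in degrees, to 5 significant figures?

62.229°

Checks: R.y = 0.00, B.y = 0.00 ✓; |JH| = 13.60 ✓; ∠(JH, HM) = 90.00° ✓; |HM| = 35.90 ✓; |RM| = 40.40 ✓.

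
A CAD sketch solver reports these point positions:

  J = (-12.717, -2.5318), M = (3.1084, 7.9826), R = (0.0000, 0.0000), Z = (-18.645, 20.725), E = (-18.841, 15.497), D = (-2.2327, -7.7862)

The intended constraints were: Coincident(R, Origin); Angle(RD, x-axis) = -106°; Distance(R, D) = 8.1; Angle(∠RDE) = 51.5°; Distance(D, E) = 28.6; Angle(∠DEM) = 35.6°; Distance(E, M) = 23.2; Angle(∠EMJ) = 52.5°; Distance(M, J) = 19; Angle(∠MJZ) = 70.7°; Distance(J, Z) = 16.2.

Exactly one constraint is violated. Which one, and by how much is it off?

Distance(J, Z) = 16.2 — off by 7.80.

R = (0.00, 0.00) ✓; RD at -106.0° ✓; |RD| = 8.100 ✓; ∠RDE = 51.50° ✓; |DE| = 28.60 ✓; ∠DEM = 35.60° ✓; |EM| = 23.20 ✓; ∠EMJ = 52.50° ✓; |MJ| = 19.00 ✓; ∠MJZ = 70.70° ✓; |JZ| = 24.00 ✗.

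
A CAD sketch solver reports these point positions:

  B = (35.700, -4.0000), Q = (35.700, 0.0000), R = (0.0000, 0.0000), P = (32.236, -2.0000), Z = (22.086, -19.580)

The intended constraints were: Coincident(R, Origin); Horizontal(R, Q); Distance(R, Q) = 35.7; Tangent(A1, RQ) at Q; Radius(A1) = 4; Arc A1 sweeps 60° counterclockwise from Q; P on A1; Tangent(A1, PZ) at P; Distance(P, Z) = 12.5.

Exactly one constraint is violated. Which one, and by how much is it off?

Distance(P, Z) = 12.5 — off by 7.80.

R = (0.00, 0.00) ✓; R.y = 0.00, Q.y = 0.00 ✓; |RQ| = 35.70 ✓; ∠(BQ, QR) = 90.00° ✓; |BQ| = 4.000 ✓; bearing(B→P) − bearing(B→Q) = 60.00° ✓; |BP| = 4.000 ✓; ∠(BP, PZ) = 90.00° ✓; |PZ| = 20.30 ✗.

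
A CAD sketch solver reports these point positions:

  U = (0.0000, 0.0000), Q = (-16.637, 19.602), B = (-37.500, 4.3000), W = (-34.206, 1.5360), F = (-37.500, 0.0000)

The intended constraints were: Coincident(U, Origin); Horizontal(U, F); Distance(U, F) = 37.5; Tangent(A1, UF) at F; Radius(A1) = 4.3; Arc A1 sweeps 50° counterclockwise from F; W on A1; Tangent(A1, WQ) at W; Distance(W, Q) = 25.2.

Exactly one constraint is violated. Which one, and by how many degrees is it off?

Tangent(A1, WQ) at W — off by 4.20°.

U = (0.00, 0.00) ✓; U.y = 0.00, F.y = 0.00 ✓; |UF| = 37.50 ✓; ∠(BF, FU) = 90.00° ✓; |BF| = 4.300 ✓; bearing(B→W) − bearing(B→F) = 50.00° ✓; |BW| = 4.300 ✓; ∠(BW, WQ) = 94.20° ✗; |WQ| = 25.20 ✓.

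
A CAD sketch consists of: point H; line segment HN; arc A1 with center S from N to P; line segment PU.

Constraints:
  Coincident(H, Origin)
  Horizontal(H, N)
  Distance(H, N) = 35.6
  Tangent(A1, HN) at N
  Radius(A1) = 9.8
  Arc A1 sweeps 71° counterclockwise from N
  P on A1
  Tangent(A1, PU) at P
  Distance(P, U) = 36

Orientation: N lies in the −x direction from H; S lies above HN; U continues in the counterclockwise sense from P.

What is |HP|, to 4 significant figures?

27.15

A1 meets HN tangentially, so SN is at right angles to HN, so S = N + (0, 9.8) = (-35.60, 9.800). On A1, N sits at bearing -90° from S; a 71° counterclockwise sweep puts P at bearing -19°, so P = S + 9.8·(cos -19°, sin -19°) = (-26.33, 6.609). Then |HP| = |P − H| = 27.15.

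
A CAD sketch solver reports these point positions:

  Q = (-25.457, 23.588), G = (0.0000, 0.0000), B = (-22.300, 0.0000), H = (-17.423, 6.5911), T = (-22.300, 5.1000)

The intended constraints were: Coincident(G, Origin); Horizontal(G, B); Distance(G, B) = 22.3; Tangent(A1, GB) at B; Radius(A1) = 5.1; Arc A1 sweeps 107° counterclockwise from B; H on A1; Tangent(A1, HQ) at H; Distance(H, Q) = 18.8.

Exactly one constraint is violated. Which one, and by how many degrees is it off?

Tangent(A1, HQ) at H — off by 8.30°.

G = (0.00, 0.00) ✓; G.y = 0.00, B.y = 0.00 ✓; |GB| = 22.30 ✓; ∠(TB, BG) = 90.00° ✓; |TB| = 5.100 ✓; bearing(T→H) − bearing(T→B) = 107.0° ✓; |TH| = 5.100 ✓; ∠(TH, HQ) = 81.70° ✗; |HQ| = 18.80 ✓.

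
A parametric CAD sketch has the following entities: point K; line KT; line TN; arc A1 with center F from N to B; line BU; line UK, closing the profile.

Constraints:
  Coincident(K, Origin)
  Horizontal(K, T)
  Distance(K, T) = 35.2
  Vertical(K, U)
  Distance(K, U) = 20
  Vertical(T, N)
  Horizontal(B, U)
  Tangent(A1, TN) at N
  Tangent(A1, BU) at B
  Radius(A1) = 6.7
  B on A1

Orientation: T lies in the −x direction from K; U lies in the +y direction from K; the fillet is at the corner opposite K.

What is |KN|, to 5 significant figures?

37.629

K is at the origin; KT is horizontal with |KT| = 35.2 and T on the −x side, so T = (-35.200, 0.0000). K and U share the same x with |KU| = 20.0 and U on the +y side, so U = (0.0000, 20.000). The virtual corner opposite K is at (-35.200, 20.000). Tangency of A1 to TN means the radius FN is perpendicular to TN and tangency of A1 to BU means the radius FB is perpendicular to BU, with radius 6.7, so the center F sits 6.7 in from both sides at F = (-28.500, 13.300). That places the tangent points at N = (-35.200, 13.300) on TN and B = (-28.500, 20.000) on BU. Then |KN| = |N − K| = 37.629.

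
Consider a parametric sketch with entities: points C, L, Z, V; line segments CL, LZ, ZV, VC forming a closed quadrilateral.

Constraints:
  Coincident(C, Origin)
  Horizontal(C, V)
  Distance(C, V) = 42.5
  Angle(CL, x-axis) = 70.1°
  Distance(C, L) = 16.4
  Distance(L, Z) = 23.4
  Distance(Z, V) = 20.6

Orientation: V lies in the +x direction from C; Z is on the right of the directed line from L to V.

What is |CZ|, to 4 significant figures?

21.98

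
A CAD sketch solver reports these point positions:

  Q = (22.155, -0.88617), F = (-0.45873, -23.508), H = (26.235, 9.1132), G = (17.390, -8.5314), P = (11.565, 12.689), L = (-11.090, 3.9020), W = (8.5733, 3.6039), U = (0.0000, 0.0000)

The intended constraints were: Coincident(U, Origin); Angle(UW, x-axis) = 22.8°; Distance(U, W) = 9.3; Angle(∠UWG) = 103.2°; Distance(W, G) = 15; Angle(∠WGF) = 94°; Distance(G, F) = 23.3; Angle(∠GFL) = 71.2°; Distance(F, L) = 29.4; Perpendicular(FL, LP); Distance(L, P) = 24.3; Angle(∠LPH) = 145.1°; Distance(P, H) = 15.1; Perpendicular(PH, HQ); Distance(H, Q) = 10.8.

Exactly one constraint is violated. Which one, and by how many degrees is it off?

Perpendicular(PH, HQ) — off by 8.50°.

U = (0.00, 0.00) ✓; UW at 22.80° ✓; |UW| = 9.300 ✓; ∠UWG = 103.2° ✓; |WG| = 15.00 ✓; ∠WGF = 94.00° ✓; |GF| = 23.30 ✓; ∠GFL = 71.20° ✓; |FL| = 29.40 ✓; ∠(FL, LP) = 90.00° ✓; |LP| = 24.30 ✓; ∠LPH = 145.1° ✓; |PH| = 15.10 ✓; ∠(PH, HQ) = 98.50° ✗; |HQ| = 10.80 ✓.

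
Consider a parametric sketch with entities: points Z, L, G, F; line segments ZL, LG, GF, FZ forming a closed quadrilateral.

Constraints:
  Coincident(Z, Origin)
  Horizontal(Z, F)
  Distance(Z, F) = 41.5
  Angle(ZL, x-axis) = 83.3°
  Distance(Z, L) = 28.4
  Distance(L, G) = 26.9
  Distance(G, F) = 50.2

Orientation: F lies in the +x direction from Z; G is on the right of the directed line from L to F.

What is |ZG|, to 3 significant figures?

9.45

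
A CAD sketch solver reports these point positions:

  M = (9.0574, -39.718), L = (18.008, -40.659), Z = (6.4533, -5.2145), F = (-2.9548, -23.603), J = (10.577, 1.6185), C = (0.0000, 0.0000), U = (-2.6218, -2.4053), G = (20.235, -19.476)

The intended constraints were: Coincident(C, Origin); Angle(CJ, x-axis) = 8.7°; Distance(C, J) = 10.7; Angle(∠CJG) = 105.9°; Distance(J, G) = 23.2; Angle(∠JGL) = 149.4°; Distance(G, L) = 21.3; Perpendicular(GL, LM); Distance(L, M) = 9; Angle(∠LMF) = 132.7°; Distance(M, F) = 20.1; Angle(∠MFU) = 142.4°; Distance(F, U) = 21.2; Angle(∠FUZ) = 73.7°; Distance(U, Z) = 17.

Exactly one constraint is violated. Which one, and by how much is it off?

Distance(U, Z) = 17 — off by 7.50.

C = (0.00, 0.00) ✓; CJ at 8.700° ✓; |CJ| = 10.70 ✓; ∠CJG = 105.9° ✓; |JG| = 23.20 ✓; ∠JGL = 149.4° ✓; |GL| = 21.30 ✓; ∠(GL, LM) = 90.00° ✓; |LM| = 9.000 ✓; ∠LMF = 132.7° ✓; |MF| = 20.10 ✓; ∠MFU = 142.4° ✓; |FU| = 21.20 ✓; ∠FUZ = 73.70° ✓; |UZ| = 9.500 ✗.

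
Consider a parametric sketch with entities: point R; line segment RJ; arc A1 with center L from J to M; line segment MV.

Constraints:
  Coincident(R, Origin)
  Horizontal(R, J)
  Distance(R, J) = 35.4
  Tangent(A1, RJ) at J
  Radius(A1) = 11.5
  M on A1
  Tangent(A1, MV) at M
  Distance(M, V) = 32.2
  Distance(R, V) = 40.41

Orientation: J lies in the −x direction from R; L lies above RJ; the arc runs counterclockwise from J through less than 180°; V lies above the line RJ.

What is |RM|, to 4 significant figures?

25.73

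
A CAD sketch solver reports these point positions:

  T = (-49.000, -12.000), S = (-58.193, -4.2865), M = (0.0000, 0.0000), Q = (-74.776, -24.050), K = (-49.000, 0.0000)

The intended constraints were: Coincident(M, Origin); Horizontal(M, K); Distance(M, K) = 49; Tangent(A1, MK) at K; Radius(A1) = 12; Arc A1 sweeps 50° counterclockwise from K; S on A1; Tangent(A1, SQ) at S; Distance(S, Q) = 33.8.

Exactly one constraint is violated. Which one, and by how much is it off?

Distance(S, Q) = 33.8 — off by 8.00.

M = (0.00, 0.00) ✓; M.y = 0.00, K.y = 0.00 ✓; |MK| = 49.00 ✓; ∠(TK, KM) = 90.00° ✓; |TK| = 12.00 ✓; bearing(T→S) − bearing(T→K) = 50.00° ✓; |TS| = 12.00 ✓; ∠(TS, SQ) = 90.00° ✓; |SQ| = 25.80 ✗.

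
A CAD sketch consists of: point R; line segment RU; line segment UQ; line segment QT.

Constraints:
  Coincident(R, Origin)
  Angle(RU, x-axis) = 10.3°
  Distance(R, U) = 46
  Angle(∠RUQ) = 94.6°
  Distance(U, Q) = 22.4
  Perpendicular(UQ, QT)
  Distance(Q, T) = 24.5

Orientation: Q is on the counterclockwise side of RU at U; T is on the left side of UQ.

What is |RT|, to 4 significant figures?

33.71

R is at the origin; RU runs at 10.3° with length 46.0, so U = 46.0·(cos 10.3°, sin 10.3°) = (45.26, 8.225). ∠RUQ = 94.6°, so UQ runs at 10.3° + (180° − 94.6°) = 95.70° from the x-axis; with |UQ| = 22.4, Q = U + 22.4·(cos 95.70°, sin 95.70°) = (43.03, 30.51). UQ ⟂ QT; with |QT| = 24.5 on the left of UQ, T = Q + 24.5·(-0.9951, -0.09932) = (18.66, 28.08). Then |RT| = |T − R| = 33.71.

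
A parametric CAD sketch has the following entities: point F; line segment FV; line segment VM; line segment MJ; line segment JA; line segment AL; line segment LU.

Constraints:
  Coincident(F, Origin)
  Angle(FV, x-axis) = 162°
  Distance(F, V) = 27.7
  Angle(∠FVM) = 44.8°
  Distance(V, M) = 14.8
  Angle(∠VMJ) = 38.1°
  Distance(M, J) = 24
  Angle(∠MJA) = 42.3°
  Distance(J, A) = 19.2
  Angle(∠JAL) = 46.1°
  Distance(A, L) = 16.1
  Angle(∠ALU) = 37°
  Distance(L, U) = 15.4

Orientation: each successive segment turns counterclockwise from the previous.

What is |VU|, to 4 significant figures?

7.527

F is at the origin; FV runs at 162.0° with length 27.7, so V = (-26.34, 8.560). ∠FVM = 44.8° gives VM at -62.80° from the x-axis; with |VM| = 14.8, M = (-19.58, -4.604). ∠VMJ = 38.1° gives MJ at 79.10° from the x-axis; with |MJ| = 24.0, J = (-15.04, 18.96). ∠MJA = 42.3° gives JA at -143.2° from the x-axis; with |JA| = 19.2, A = (-30.41, 7.462). ∠JAL = 46.1° gives AL at -9.300° from the x-axis; with |AL| = 16.1, L = (-14.53, 4.860). ∠ALU = 37.0° gives LU at 133.7° from the x-axis; with |LU| = 15.4, U = (-25.17, 15.99). Then |VU| = |U − V| = 7.527.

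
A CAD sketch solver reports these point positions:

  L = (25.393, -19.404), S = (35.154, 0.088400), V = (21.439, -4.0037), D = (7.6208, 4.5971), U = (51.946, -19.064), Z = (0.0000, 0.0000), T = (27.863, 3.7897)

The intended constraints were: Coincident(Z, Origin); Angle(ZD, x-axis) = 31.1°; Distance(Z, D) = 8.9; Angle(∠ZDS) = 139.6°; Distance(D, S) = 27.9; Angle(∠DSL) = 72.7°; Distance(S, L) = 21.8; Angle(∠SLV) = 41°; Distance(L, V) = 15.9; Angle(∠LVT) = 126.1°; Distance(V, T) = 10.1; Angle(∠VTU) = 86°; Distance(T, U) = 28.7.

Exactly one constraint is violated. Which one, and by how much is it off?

Distance(T, U) = 28.7 — off by 4.50.

Z = (0.00, 0.00) ✓; ZD at 31.10° ✓; |ZD| = 8.900 ✓; ∠ZDS = 139.6° ✓; |DS| = 27.90 ✓; ∠DSL = 72.70° ✓; |SL| = 21.80 ✓; ∠SLV = 41.00° ✓; |LV| = 15.90 ✓; ∠LVT = 126.1° ✓; |VT| = 10.10 ✓; ∠VTU = 86.00° ✓; |TU| = 33.20 ✗.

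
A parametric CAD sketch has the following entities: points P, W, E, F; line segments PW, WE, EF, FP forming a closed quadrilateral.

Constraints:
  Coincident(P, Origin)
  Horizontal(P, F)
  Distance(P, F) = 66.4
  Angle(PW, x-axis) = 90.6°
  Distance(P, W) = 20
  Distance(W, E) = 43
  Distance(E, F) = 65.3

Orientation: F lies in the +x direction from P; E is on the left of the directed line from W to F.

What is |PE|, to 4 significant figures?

59.52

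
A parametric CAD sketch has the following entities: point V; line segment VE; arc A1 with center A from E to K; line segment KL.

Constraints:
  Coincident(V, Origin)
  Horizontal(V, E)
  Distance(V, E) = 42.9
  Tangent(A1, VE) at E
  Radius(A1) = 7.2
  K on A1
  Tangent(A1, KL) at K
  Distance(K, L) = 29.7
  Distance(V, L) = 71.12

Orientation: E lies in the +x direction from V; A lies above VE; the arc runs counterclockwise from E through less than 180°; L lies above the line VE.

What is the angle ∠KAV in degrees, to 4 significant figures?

136.5°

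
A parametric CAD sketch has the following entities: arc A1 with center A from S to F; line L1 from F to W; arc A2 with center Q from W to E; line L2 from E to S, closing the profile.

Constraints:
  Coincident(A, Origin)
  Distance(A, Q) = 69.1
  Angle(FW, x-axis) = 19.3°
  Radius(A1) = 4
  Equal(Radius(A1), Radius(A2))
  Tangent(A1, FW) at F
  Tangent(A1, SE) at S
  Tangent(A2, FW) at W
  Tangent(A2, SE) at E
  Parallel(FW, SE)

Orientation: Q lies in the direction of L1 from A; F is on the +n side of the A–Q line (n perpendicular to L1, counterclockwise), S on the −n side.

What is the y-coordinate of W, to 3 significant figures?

26.6

Tangency of A1 to both parallel lines with radius 4.0 puts F and S at A ± 4.0·n: F = (-1.32, 3.78), S = (1.32, -3.78). Equal radii place W and E the same way about Q: W = Q + 4.0·n = (63.9, 26.6), E = Q − 4.0·n = (66.5, 19.1). So W.y = 26.6.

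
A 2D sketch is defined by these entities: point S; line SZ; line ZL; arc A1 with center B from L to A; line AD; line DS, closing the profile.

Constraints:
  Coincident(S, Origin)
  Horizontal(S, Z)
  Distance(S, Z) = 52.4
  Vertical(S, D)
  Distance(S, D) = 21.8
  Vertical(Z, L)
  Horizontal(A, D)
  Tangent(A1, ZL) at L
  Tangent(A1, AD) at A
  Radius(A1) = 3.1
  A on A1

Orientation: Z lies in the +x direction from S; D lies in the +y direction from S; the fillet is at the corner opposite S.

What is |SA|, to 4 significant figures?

53.90

S is at the origin; S and Z share the same y with |SZ| = 52.4 and Z on the +x side, so Z = (52.40, 0.000). S and D share the same x with |SD| = 21.8 and D on the +y side, so D = (0.000, 21.80). The virtual corner opposite S is at (52.40, 21.80). Tangency of A1 to ZL means the radius BL is perpendicular to ZL and A1 meets AD tangentially, so BA is at right angles to AD, with radius 3.1, so the center B sits 3.1 in from both sides at B = (49.30, 18.70). That places the tangent points at L = (52.40, 18.70) on ZL and A = (49.30, 21.80) on AD. Then |SA| = |A − S| = 53.90.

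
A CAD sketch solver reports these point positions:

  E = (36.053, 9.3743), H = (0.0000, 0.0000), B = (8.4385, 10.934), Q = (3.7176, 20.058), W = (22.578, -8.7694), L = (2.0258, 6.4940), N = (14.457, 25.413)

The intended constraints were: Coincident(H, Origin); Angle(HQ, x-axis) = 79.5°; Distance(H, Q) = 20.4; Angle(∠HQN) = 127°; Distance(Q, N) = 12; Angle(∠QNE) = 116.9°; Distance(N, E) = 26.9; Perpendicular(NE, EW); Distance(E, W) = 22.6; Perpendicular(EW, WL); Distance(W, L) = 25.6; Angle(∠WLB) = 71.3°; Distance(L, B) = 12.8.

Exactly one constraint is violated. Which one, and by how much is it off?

Distance(L, B) = 12.8 — off by 5.00.

H = (0.00, 0.00) ✓; HQ at 79.50° ✓; |HQ| = 20.40 ✓; ∠HQN = 127.0° ✓; |QN| = 12.00 ✓; ∠QNE = 116.9° ✓; |NE| = 26.90 ✓; ∠(NE, EW) = 90.00° ✓; |EW| = 22.60 ✓; ∠(EW, WL) = 90.00° ✓; |WL| = 25.60 ✓; ∠WLB = 71.30° ✓; |LB| = 7.800 ✗.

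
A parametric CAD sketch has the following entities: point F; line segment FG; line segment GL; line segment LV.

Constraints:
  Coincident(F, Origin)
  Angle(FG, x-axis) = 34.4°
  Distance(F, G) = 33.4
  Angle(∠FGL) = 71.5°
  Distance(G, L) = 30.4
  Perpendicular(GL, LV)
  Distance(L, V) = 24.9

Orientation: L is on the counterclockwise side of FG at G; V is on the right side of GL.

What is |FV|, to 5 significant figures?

59.939

F is at the origin; FG runs at 34.4° with length 33.4, so G = 33.4·(cos 34.4°, sin 34.4°) = (27.559, 18.870). ∠FGL = 71.5°, so GL runs at 34.4° + (180° − 71.5°) = 142.90° from the x-axis; with |GL| = 30.4, L = G + 30.4·(cos 142.90°, sin 142.90°) = (3.3122, 37.207). GL ⟂ LV; with |LV| = 24.9 on the right of GL, V = L + 24.9·(0.60321, 0.79758) = (18.332, 57.067). Then |FV| = |V − F| = 59.939.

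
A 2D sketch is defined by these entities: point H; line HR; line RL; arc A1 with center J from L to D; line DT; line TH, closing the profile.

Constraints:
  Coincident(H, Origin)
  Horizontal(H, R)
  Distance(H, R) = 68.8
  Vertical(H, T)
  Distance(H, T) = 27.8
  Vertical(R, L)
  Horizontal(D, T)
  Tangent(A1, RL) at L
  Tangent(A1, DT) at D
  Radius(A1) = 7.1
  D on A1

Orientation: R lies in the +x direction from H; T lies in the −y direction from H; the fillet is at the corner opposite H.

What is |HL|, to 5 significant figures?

71.847

H is at the origin; HR is horizontal with |HR| = 68.8 and R on the +x side, so R = (68.800, 0.0000). HT is vertical with |HT| = 27.8 and T on the −y side, so T = (0.0000, -27.800). The virtual corner opposite H is at (68.800, -27.800). Since A1 is tangent to RL there, JL ⟂ RL and the tangent condition forces JD to be normal to DT, with radius 7.1, so the center J sits 7.1 in from both sides at J = (61.700, -20.700). That places the tangent points at L = (68.800, -20.700) on RL and D = (61.700, -27.800) on DT. Then |HL| = |L − H| = 71.847.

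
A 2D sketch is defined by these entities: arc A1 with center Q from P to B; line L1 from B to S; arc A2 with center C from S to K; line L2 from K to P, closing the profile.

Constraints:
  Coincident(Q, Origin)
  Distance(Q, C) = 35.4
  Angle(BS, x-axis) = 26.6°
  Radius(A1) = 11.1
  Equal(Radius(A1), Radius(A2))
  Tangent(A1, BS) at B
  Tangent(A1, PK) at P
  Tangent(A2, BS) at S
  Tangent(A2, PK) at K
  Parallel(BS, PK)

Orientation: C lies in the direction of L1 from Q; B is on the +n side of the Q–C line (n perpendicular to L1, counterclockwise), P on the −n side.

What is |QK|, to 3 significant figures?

37.1

The slot axis is L1's direction at 26.6°, so u = (cos 26.6°, sin 26.6°) = (0.894, 0.448) and n = (−sin 26.6°, cos 26.6°) = (-0.448, 0.894). Q is at the origin and C lies 35.4 along u from Q, so C = 35.4·u = (31.7, 15.9). Tangency of A1 to both parallel lines with radius 11.1 puts B and P at Q ± 11.1·n: B = (-4.97, 9.93), P = (4.97, -9.93). Equal radii place S and K the same way about C: S = C + 11.1·n = (26.7, 25.8), K = C − 11.1·n = (36.6, 5.93). Then |QK| = |K − Q| = 37.1.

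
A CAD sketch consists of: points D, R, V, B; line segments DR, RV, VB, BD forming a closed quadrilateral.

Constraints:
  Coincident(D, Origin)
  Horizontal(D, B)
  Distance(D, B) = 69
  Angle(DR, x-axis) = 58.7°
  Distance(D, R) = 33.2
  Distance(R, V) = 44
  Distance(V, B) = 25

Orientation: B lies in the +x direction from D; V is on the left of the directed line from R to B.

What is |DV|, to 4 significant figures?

65.43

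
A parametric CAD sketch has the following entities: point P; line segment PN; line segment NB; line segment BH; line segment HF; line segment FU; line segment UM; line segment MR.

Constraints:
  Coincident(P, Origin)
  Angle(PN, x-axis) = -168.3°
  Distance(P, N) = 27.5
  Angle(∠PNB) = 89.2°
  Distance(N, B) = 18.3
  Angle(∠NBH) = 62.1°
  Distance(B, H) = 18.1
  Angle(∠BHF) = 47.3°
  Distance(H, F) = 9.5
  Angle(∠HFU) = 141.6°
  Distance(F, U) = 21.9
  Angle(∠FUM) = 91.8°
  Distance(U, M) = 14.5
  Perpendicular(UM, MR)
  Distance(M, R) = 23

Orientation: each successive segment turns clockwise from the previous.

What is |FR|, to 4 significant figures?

15.23

P is at the origin; PN runs at -168.3° with length 27.5, so N = (-26.93, -5.577). ∠PNB = 89.2° gives NB at 100.9° from the x-axis; with |NB| = 18.3, B = (-30.39, 12.39). ∠NBH = 62.1° gives BH at -17.00° from the x-axis; with |BH| = 18.1, H = (-13.08, 7.101). ∠BHF = 47.3° gives HF at -149.7° from the x-axis; with |HF| = 9.5, F = (-21.28, 2.308). ∠HFU = 141.6° gives FU at 171.9° from the x-axis; with |FU| = 21.9, U = (-42.96, 5.394). ∠FUM = 91.8° gives UM at 83.70° from the x-axis; with |UM| = 14.5, M = (-41.37, 19.81). UM ⟂ MR, so MR runs at -6.300°; with |MR| = 23.0, R = (-18.51, 17.28). Then |FR| = |R − F| = 15.23.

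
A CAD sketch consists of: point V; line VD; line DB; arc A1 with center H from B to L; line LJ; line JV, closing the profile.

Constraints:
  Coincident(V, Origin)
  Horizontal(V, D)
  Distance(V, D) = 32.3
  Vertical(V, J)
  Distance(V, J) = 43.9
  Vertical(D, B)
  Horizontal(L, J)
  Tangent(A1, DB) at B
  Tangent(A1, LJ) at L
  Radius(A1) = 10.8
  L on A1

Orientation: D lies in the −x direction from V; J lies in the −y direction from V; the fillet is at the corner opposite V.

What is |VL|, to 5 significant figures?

48.882

V is at the origin; VD is horizontal with |VD| = 32.3 and D on the −x side, so D = (-32.300, 0.0000). VJ is vertical with |VJ| = 43.9 and J on the −y side, so J = (0.0000, -43.900). The virtual corner opposite V is at (-32.300, -43.900). The tangent condition forces HB to be normal to DB and A1 meets LJ tangentially, so HL is at right angles to LJ, with radius 10.8, so the center H sits 10.8 in from both sides at H = (-21.500, -33.100). That places the tangent points at B = (-32.300, -33.100) on DB and L = (-21.500, -43.900) on LJ. Then |VL| = |L − V| = 48.882.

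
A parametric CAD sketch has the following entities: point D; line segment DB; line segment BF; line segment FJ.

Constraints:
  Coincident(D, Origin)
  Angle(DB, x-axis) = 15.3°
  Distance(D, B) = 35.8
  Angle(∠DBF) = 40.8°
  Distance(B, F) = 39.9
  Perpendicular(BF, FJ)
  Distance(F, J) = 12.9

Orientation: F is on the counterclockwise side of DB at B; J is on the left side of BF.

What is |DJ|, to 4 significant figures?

16.55

∠DBF = 40.8°, so BF runs at 15.3° + (180° − 40.8°) = 154.5° from the x-axis; with |BF| = 39.9, F = B + 39.9·(cos 154.5°, sin 154.5°) = (-1.482, 26.62). BF is perpendicular to FJ; with |FJ| = 12.9 on the left of BF, J = F + 12.9·(-0.4305, -0.9026) = (-7.036, 14.98). Then |DJ| = |J − D| = 16.55.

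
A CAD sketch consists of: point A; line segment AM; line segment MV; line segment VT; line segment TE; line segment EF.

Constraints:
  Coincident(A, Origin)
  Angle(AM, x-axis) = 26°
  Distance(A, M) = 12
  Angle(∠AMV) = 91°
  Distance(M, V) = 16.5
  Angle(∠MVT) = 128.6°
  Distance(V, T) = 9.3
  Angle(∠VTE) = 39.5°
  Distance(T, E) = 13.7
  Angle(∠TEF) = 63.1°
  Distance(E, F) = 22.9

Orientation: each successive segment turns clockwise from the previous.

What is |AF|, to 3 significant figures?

34.6

A is at the origin; AM runs at 26.0° with length 12.0, so M = (10.8, 5.26). ∠AMV = 91.0° gives MV at -63.0° from the x-axis; with |MV| = 16.5, V = (18.3, -9.44). ∠MVT = 128.6° gives VT at -114° from the x-axis; with |VT| = 9.3, T = (14.4, -17.9). ∠VTE = 39.5° gives TE at 105° from the x-axis; with |TE| = 13.7, E = (10.9, -4.68). ∠TEF = 63.1° gives EF at -11.8° from the x-axis; with |EF| = 22.9, F = (33.3, -9.37). Then |AF| = |F − A| = 34.6.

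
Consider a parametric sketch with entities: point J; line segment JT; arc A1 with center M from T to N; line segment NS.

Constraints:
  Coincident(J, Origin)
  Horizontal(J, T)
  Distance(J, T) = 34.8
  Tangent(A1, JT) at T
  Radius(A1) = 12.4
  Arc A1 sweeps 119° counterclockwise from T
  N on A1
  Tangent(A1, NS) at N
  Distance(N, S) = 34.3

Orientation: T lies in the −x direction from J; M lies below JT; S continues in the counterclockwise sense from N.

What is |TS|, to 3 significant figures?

48.8

J is at the origin; JT is horizontal with |JT| = 34.8 and T on the −x side, so T = (-34.8, 0.00). Since A1 is tangent to JT there, MT ⟂ JT, so M = T + (0, -12.4) = (-34.8, -12.4). On A1, T sits at bearing 90° from M; a 119° counterclockwise sweep puts N at bearing 209°, so N = M + 12.4·(cos 209°, sin 209°) = (-45.6, -18.4). The tangent condition forces MN to be normal to NS, so NS runs along (−sin 209°, cos 209°); with |NS| = 34.3, S = (-29.0, -48.4). Then |TS| = |S − T| = 48.8.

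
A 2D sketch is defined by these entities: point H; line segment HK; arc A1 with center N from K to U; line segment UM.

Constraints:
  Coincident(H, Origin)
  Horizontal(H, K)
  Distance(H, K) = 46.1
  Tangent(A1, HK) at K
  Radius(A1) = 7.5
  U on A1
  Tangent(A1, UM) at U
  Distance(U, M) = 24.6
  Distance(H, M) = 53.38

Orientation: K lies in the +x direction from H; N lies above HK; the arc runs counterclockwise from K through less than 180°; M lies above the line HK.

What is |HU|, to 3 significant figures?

53.9

H is at the origin; HK is horizontal with |HK| = 46.1 and K on the +x side, so K = (46.1, 0.00). The tangent condition forces NK to be normal to HK, so N = K + (0, 7.5) = (46.1, 7.50). Since NU ⟂ UM (tangency), |NM| = √(7.5² + 24.6²) = 25.7 regardless of where U sits on A1. So M lies on both circle(H, 53.38) and circle(N, 25.7); the above-HK intersection is M = (42.0, 32.9). U is the foot of the tangent from M: U = (52.8, 10.8).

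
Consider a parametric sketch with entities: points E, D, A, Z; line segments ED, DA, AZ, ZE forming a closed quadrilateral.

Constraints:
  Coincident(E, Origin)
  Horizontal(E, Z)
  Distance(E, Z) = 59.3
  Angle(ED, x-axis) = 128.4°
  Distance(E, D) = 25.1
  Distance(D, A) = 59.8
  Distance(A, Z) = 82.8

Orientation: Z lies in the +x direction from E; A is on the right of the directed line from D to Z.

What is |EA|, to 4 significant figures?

42.18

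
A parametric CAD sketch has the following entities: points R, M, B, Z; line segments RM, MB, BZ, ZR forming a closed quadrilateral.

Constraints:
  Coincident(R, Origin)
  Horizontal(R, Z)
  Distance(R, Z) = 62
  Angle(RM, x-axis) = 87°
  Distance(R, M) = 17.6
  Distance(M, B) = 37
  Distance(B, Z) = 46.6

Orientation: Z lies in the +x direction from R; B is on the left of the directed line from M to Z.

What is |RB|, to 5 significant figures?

48.957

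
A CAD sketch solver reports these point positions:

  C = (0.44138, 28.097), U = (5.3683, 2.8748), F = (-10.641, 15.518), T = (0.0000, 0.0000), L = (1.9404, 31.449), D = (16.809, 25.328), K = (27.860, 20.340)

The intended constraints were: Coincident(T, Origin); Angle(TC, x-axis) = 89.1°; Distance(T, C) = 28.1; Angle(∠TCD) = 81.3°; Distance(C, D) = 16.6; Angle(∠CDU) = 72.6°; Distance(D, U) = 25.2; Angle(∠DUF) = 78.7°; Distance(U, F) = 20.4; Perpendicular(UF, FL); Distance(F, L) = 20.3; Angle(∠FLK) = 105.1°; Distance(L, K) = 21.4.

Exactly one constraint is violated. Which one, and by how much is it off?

Distance(L, K) = 21.4 — off by 6.80.

T = (0.00, 0.00) ✓; TC at 89.10° ✓; |TC| = 28.10 ✓; ∠TCD = 81.30° ✓; |CD| = 16.60 ✓; ∠CDU = 72.60° ✓; |DU| = 25.20 ✓; ∠DUF = 78.70° ✓; |UF| = 20.40 ✓; ∠(UF, FL) = 90.00° ✓; |FL| = 20.30 ✓; ∠FLK = 105.1° ✓; |LK| = 28.20 ✗.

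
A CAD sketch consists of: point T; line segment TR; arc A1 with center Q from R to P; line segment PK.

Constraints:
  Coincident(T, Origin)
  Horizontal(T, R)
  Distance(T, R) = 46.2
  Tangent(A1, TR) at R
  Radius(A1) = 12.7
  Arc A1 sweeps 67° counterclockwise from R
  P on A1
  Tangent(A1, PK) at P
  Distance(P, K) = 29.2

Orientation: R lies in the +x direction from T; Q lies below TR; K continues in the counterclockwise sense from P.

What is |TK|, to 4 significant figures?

41.62

T is at the origin; T and R share the same y with |TR| = 46.2 and R on the +x side, so R = (46.20, 0.000). A1 meets TR tangentially, so QR is at right angles to TR, so Q = R + (0, -12.7) = (46.20, -12.70). On A1, R sits at bearing 90° from Q; a 67° counterclockwise sweep puts P at bearing 157°, so P = Q + 12.7·(cos 157°, sin 157°) = (34.51, -7.738). The tangent condition forces QP to be normal to PK, so PK runs along (−sin 157°, cos 157°); with |PK| = 29.2, K = (23.10, -34.62). Then |TK| = |K − T| = 41.62.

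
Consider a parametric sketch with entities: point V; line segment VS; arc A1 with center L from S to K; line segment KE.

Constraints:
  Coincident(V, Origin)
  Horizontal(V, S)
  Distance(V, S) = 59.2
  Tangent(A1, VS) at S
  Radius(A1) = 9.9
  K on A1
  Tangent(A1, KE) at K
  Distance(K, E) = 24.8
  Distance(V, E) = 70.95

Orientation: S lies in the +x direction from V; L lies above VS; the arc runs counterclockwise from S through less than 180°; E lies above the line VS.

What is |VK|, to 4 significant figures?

69.82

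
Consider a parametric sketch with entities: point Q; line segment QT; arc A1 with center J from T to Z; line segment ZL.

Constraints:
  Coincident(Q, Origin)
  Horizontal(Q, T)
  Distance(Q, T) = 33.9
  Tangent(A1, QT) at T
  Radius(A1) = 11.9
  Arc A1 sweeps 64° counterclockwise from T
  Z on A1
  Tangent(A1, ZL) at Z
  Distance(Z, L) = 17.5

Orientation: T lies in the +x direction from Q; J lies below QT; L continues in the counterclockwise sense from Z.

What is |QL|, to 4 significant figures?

27.27

On A1, T sits at bearing 90° from J; a 64° counterclockwise sweep puts Z at bearing 154°, so Z = J + 11.9·(cos 154°, sin 154°) = (23.20, -6.683). A1 meets ZL tangentially, so JZ is at right angles to ZL, so ZL runs along (−sin 154°, cos 154°); with |ZL| = 17.5, L = (15.53, -22.41). Then |QL| = |L − Q| = 27.27.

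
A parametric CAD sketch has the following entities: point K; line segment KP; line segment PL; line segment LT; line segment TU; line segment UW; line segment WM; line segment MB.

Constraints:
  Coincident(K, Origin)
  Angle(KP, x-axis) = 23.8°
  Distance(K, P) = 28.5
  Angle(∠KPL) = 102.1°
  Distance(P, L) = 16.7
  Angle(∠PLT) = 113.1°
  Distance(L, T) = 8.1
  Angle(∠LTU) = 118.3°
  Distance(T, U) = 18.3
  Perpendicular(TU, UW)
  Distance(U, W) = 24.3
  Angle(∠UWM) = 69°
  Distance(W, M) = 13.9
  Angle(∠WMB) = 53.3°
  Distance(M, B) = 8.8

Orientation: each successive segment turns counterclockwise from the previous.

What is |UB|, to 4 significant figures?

15.63

K is at the origin; KP runs at 23.8° with length 28.5, so P = (26.08, 11.50). ∠KPL = 102.1° gives PL at 101.7° from the x-axis; with |PL| = 16.7, L = (22.69, 27.85). ∠PLT = 113.1° gives LT at 168.6° from the x-axis; with |LT| = 8.1, T = (14.75, 29.46). ∠LTU = 118.3° gives TU at -129.7° from the x-axis; with |TU| = 18.3, U = (3.060, 15.38). TU is perpendicular to UW, so UW runs at -39.70°; with |UW| = 24.3, W = (21.76, -0.1470). ∠UWM = 69.0° gives WM at 71.30° from the x-axis; with |WM| = 13.9, M = (26.21, 13.02). ∠WMB = 53.3° gives MB at -162.0° from the x-axis; with |MB| = 8.8, B = (17.84, 10.30). Then |UB| = |B − U| = 15.63.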